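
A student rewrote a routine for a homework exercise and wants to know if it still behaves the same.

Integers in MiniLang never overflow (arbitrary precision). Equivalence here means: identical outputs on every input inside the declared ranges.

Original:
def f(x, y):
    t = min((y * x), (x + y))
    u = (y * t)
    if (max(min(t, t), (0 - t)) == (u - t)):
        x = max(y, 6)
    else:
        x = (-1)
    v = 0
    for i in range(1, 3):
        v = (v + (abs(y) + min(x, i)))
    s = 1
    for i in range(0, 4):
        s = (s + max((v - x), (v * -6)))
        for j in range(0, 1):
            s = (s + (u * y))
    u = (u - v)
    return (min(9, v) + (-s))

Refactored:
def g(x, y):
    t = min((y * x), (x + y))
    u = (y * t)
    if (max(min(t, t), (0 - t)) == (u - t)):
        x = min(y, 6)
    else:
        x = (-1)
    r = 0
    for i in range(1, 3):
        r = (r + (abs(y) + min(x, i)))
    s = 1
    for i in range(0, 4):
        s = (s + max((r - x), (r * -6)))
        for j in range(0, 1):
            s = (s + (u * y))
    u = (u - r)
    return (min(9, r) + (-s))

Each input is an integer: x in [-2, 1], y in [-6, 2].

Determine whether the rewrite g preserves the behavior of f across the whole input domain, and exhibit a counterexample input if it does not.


These are not equivalent — on x=-2, y=0 the outputs split (14 vs -1).
f: t=-2, then u=0, then (max(min(t, t), (0 - t)) == (u - t)) is true, then x=6, then v=0, then (i=1), then v=1, then (i=2), then v=3, then s=1, then (i=0), then s=-2, then (j=0), then s=-2, then (i=1), then s=-5, then (j=0), then s=-5, then (i=2), then s=-8, then (j=0), then s=-8, then (i=3), then s=-11, then (j=0), then s=-11, then u=-3, then returns 14
g: t=-2, then u=0, then (max(min(t, t), (0 - t)) == (u - t)) is true, then x=0, then r=0, then (i=1), then r=0, then (i=2), then r=0, then s=1, then (i=0), then s=1, then (j=0), then s=1, then (i=1), then s=1, then (j=0), then s=1, then (i=2), then s=1, then (j=0), then s=1, then (i=3), then s=1, then (j=0), then s=1, then u=0, then returns -1
verdict: not equivalent; witness: x=-2, y=0


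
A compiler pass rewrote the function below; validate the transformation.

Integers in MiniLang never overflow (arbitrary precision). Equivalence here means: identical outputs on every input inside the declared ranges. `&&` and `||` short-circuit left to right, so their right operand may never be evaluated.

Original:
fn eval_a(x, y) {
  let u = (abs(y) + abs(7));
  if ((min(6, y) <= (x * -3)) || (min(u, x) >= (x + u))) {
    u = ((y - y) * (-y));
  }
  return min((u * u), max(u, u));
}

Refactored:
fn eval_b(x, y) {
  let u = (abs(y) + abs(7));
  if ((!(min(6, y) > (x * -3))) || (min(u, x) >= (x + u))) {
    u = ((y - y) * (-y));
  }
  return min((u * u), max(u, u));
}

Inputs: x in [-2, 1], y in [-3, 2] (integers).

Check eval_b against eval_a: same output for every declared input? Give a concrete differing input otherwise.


Comparing the listings, the differences include: boolean connective usage differs, and comparison usage differs.
Tracing x=-2, y=-3: eval_a: u becomes 10; next ((min(6, y) <= (x * -3)) || (min(u, x) >= (x + u))) evaluates to true; next u becomes 0; next final value 0 | eval_b: u becomes 10; next ((!(min(6, y) > (x * -3))) || (min(u, x) >= (x + u))) evaluates to true; next u becomes 0; next final value 0 — matching result 0.
Across all 24 domain points the two functions coincide.
verdict: equivalent


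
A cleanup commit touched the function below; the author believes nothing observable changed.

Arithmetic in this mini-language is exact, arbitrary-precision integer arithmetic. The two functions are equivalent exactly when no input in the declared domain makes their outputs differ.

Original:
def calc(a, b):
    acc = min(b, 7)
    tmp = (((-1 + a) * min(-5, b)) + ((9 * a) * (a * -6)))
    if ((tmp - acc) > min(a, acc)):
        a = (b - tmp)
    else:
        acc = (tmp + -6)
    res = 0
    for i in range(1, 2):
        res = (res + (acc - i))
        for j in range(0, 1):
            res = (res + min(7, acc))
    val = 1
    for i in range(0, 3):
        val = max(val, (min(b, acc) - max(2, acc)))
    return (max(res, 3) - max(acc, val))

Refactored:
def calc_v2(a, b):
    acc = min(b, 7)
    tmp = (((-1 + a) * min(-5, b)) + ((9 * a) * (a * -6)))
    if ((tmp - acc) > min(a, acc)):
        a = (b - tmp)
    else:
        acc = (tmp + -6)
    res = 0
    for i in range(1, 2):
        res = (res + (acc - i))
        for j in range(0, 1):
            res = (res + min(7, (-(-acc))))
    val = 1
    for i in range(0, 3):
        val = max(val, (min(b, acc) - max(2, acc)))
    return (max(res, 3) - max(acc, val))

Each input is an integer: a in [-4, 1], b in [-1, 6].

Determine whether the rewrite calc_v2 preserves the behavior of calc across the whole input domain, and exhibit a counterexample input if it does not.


The two are interchangeable: same computation, different form, and every declared input agrees.
One worked example (a=-1, b=4) — calc: acc := 4 | tmp := -44 | ((tmp - acc) > min(a, acc)): false | acc := -50 | res := 0 | iter i=1: | res := -51 | iter j=0: | res := -101 | val := 1 | iter i=0: | val := 1 | iter i=1: | val := 1 | iter i=2: | val := 1 | result 2; calc_v2: acc := 4 | tmp := -44 | ((tmp - acc) > min(a, acc)): false | acc := -50 | res := 0 | iter i=1: | res := -51 | iter j=0: | res := -101 | val := 1 | iter i=0: | val := 1 | iter i=1: | val := 1 | iter i=2: | val := 1 | result 2; agreement on 2.
Every one of the 48 inputs gives matching results.
verdict: equivalent


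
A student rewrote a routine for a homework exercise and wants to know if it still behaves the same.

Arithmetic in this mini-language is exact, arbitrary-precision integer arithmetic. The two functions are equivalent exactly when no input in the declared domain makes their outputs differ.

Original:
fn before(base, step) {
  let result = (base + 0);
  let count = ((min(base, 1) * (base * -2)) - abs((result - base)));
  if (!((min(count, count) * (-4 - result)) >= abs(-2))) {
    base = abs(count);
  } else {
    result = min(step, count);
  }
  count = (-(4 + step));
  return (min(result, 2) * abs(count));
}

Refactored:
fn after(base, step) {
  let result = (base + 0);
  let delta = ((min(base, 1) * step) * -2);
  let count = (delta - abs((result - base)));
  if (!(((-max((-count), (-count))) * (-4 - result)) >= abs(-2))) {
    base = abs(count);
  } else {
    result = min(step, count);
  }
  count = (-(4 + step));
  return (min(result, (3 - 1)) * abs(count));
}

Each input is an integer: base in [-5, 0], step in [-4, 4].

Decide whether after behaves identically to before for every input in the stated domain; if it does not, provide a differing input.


Input base=-5, step=1: -25 from before versus 5 from after.
verdict: not equivalent; witness: base=-5, step=1


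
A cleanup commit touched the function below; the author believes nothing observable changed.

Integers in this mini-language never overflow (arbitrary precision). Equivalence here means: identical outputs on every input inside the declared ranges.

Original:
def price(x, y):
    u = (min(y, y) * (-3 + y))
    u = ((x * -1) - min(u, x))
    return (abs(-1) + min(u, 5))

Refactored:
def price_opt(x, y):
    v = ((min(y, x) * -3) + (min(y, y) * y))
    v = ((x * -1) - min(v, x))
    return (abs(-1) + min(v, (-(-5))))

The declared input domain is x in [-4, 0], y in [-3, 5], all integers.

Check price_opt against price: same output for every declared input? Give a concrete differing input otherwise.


Evaluate both at x=-1, y=1.
price: u becomes -2; next u becomes 3; next final value 4
price_opt: v becomes 4; next v becomes 2; next final value 3
4 against 3: the behavior changed.
verdict: not equivalent; witness: x=-1, y=1


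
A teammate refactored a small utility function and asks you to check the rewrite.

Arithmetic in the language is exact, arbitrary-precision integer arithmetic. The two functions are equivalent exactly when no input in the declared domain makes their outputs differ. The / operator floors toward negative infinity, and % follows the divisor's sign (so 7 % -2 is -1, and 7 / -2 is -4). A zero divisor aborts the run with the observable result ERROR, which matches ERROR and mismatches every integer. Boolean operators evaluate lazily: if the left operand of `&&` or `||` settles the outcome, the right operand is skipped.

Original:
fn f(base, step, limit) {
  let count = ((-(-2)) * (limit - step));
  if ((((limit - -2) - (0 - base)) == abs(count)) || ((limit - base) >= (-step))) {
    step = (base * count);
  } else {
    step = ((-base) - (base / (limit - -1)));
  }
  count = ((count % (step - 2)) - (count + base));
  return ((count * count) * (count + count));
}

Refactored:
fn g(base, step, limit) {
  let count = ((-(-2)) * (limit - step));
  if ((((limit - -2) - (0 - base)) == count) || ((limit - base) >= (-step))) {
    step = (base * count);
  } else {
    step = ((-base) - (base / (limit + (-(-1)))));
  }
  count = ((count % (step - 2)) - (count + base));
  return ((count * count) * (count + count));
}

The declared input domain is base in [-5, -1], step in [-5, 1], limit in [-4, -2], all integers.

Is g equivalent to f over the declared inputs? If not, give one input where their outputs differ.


Run the pair on base=-4, step=-1, limit=-4.
f: count = -6; ((((limit - -2) - (0 - base)) == abs(count)) || ((limit - base) >= (-step))) -> false; step = 3; count = 10; return 2000
g: count = -6; ((((limit - -2) - (0 - base)) == count) || ((limit - base) >= (-step))) -> true; step = 24; count = 26; return 35152
2000 vs 35152 — the two versions disagree here.
verdict: not equivalent; witness: base=-4, step=-1, limit=-4


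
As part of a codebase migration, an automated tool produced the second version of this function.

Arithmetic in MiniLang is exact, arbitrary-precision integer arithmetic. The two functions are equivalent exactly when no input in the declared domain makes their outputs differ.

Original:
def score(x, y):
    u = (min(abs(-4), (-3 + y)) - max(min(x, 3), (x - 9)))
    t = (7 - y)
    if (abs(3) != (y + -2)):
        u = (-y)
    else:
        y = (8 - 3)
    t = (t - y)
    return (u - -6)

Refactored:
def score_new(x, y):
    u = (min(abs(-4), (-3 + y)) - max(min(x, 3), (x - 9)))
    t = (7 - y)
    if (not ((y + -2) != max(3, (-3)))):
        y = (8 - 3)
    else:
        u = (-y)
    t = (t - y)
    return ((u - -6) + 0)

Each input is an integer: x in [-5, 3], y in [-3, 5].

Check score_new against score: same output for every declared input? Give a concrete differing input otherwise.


Differences: constant usage differs; and arithmetic usage differs; and min/max/abs usage differs; and boolean connective usage differs — yet all 81 inputs agree.
verdict: equivalent


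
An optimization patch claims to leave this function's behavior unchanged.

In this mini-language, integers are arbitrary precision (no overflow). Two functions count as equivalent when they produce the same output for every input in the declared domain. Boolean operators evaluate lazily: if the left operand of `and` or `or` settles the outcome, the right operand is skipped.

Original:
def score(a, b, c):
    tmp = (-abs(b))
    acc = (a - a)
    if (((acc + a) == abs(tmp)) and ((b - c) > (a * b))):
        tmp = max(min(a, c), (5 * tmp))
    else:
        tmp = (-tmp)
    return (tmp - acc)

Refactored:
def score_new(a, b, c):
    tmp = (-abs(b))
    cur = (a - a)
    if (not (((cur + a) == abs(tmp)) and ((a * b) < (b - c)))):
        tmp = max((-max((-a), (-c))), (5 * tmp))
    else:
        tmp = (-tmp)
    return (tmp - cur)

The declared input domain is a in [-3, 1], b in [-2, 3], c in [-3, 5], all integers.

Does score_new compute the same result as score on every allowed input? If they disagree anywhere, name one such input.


Not equivalent: a=-3, b=-2, c=-3 separates them (2 vs -3).
score: tmp := -2 | acc := 0 | (((acc + a) == abs(tmp)) and ((b - c) > (a * b))): false | tmp := 2 | result 2
score_new: tmp := -2 | cur := 0 | (not (((cur + a) == abs(tmp)) and ((a * b) < (b - c)))): true | tmp := -3 | result -3
verdict: not equivalent; witness: a=-3, b=-2, c=-3


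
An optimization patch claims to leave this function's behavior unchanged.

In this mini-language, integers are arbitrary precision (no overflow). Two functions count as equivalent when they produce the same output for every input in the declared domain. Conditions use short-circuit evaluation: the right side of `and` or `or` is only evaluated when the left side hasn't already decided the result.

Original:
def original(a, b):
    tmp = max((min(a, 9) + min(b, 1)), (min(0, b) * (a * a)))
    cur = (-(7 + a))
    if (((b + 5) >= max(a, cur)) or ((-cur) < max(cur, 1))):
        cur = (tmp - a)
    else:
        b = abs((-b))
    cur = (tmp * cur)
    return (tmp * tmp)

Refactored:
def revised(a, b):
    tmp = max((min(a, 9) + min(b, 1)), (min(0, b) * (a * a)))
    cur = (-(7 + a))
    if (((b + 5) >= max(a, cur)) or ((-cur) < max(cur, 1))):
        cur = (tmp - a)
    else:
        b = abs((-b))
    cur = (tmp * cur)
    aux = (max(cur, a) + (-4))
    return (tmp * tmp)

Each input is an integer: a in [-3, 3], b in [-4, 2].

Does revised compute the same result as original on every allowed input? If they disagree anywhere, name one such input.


Behavior is preserved: although arithmetic usage differs, min/max/abs usage differs, statement counts differ, local variable names differ, constant usage differs, the outputs never diverge.
Spot check at a=-1, b=0 — original: tmp becomes 0; next cur becomes -6; next (((b + 5) >= max(a, cur)) or ((-cur) < max(cur, 1))) evaluates to true; next cur becomes 1; next cur becomes 0; next final value 0. revised: tmp becomes 0; next cur becomes -6; next (((b + 5) >= max(a, cur)) or ((-cur) < max(cur, 1))) evaluates to true; next cur becomes 1; next cur becomes 0; next aux becomes -4; next final value 0. Both give 0.
Every one of the 49 inputs gives matching results.
verdict: equivalent


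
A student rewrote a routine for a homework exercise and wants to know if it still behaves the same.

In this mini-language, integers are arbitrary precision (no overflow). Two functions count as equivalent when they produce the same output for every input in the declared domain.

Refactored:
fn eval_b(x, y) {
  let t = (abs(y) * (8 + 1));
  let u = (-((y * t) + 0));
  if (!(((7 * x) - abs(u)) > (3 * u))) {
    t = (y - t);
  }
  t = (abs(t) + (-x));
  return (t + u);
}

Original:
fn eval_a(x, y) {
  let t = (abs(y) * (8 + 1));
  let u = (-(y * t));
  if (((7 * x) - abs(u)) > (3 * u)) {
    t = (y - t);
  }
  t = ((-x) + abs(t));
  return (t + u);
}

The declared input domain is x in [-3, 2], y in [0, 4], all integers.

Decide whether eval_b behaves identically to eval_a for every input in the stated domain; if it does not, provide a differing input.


Not equivalent: x=-3, y=1 separates them (3 vs 2).
eval_a: t=9, then u=-9, then (((7 * x) - abs(u)) > (3 * u)) is false, then t=12, then returns 3
eval_b: t=9, then u=-9, then (!(((7 * x) - abs(u)) > (3 * u))) is true, then t=-8, then t=11, then returns 2
verdict: not equivalent; witness: x=-3, y=1


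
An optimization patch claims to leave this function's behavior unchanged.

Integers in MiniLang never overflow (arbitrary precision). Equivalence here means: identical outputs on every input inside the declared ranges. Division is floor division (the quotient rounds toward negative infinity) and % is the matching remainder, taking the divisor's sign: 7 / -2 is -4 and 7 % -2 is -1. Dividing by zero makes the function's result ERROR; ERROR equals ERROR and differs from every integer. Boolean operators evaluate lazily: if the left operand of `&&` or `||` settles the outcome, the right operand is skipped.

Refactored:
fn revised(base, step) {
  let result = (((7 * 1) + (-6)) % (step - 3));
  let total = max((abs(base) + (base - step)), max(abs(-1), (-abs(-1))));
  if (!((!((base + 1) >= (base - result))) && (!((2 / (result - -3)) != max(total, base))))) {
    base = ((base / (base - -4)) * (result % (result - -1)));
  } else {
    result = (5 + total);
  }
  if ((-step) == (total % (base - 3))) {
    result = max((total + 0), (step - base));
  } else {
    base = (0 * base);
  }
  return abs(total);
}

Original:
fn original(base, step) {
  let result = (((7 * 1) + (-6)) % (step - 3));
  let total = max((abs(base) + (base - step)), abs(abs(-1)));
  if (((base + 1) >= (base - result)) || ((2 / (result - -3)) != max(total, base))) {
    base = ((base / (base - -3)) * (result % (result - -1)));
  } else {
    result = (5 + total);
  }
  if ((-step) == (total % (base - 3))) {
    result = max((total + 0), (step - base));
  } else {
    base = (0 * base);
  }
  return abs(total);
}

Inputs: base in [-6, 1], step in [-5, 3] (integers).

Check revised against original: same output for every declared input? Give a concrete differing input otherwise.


There is a counterexample at base=-4, step=-5: 5 on one side, ERROR on the other.
original: result=-7, then total=5, then (((base + 1) >= (base - result)) || ((2 / (result - -3)) != max(total, base))) is true, then base=-4, then ((-step) == (total % (base - 3))) is false, then base=0, then returns 5
revised: result=-7, then total=5, then (!((!((base + 1) >= (base - result))) && (!((2 / (result - -3)) != max(total, base))))) is true, then a zero divisor aborts: ERROR
verdict: not equivalent; witness: base=-4, step=-5


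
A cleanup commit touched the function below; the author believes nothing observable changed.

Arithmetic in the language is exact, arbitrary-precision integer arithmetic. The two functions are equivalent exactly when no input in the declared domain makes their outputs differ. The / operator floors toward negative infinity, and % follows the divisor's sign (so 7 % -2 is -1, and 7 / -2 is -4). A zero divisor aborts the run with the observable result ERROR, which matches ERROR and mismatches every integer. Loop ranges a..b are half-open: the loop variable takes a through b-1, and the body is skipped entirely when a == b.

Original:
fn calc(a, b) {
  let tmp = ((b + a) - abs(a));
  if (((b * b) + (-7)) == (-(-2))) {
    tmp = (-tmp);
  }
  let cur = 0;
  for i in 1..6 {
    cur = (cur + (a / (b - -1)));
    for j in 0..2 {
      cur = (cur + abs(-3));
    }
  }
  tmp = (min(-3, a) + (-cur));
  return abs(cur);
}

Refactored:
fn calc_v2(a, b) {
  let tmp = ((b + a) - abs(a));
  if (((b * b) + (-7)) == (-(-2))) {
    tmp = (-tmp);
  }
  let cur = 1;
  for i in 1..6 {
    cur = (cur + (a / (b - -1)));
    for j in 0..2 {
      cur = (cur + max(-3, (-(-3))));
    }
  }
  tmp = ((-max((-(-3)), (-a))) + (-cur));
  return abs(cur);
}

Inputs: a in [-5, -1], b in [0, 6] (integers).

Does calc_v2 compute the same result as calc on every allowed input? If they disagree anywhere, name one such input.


Run the pair on a=-5, b=0.
calc: tmp becomes -10; next (((b * b) + (-7)) == (-(-2))) evaluates to false; next cur becomes 0; next at i=1:; next cur becomes -5; next at j=0:; next cur becomes -2; next at j=1:; next cur becomes 1; next at i=2:; next cur becomes -4; next at j=0:; next cur becomes -1; next at j=1:; next cur becomes 2; next at i=3:; next cur becomes -3; next at j=0:; next cur becomes 0; next at j=1:; next cur becomes 3; next at i=4:; next cur becomes -2; next at j=0:; next cur becomes 1; next at j=1:; next cur becomes 4; next at i=5:; next cur becomes -1; next at j=0:; next cur becomes 2; next at j=1:; next cur becomes 5; next tmp becomes -10; next final value 5
calc_v2: tmp becomes -10; next (((b * b) + (-7)) == (-(-2))) evaluates to false; next cur becomes 1; next at i=1:; next cur becomes -4; next at j=0:; next cur becomes -1; next at j=1:; next cur becomes 2; next at i=2:; next cur becomes -3; next at j=0:; next cur becomes 0; next at j=1:; next cur becomes 3; next at i=3:; next cur becomes -2; next at j=0:; next cur becomes 1; next at j=1:; next cur becomes 4; next at i=4:; next cur becomes -1; next at j=0:; next cur becomes 2; next at j=1:; next cur becomes 5; next at i=5:; next cur becomes 0; next at j=0:; next cur becomes 3; next at j=1:; next cur becomes 6; next tmp becomes -11; next final value 6
5 against 6: the behavior changed.
verdict: not equivalent; witness: a=-5, b=0


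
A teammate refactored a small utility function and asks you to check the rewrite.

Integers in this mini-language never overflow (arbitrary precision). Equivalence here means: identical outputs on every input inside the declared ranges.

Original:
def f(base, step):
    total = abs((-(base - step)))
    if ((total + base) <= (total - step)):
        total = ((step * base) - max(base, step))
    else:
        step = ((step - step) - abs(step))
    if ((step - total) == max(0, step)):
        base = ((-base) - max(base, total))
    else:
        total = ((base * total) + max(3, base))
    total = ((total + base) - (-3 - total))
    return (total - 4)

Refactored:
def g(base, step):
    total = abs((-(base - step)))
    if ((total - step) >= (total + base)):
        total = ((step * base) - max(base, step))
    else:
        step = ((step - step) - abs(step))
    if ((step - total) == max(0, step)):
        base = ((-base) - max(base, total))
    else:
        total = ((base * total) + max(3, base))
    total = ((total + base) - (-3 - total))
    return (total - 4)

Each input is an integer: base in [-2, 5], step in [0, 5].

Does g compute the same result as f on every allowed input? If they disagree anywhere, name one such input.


Side by side, the visible changes include: comparison usage differs.
One worked example (base=-2, step=1) — f: total := 3 | ((total + base) <= (total - step)): true | total := -3 | ((step - total) == max(0, step)): false | total := 9 | total := 19 | result 15; g: total := 3 | ((total - step) >= (total + base)): true | total := -3 | ((step - total) == max(0, step)): false | total := 9 | total := 19 | result 15; agreement on 15.
Across all 48 domain points the two functions coincide.
verdict: equivalent


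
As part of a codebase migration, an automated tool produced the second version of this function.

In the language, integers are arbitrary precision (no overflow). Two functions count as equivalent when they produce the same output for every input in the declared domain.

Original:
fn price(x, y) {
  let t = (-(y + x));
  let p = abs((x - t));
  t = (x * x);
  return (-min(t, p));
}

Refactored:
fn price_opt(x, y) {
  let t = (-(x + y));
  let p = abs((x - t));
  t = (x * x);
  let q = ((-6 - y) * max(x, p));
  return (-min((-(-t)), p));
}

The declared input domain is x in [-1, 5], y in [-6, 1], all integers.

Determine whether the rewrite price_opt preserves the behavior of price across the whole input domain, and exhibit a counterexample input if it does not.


Equivalent. Among the additions is an assignment to `q` whose value nothing reads, and its value is discarded.
Checked all 56 inputs in the declared domain: the outputs agree on every one.
Tracing x=4, y=0: price: t becomes -4; next p becomes 8; next t becomes 16; next final value -8 | price_opt: t becomes -4; next p becomes 8; next t becomes 16; next q becomes -48; next final value -8 — matching result -8.
verdict: equivalent


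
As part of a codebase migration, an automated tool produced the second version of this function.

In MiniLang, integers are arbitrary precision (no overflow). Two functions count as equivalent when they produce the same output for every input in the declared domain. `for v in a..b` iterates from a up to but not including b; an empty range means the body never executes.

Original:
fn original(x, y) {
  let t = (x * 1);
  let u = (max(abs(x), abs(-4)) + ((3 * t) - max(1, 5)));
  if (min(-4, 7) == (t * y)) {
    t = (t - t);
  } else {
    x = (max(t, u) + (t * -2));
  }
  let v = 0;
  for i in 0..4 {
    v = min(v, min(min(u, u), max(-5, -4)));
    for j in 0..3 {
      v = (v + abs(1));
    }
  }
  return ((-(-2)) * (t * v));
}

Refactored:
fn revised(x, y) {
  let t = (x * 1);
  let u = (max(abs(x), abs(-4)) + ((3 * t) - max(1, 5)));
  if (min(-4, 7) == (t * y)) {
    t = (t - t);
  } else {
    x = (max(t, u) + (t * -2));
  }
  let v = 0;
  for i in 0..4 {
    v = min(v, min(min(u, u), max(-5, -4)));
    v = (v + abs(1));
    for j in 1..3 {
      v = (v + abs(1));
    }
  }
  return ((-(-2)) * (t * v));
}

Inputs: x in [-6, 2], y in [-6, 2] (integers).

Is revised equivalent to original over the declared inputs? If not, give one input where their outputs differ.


The two versions differ — the changes include min/max/abs usage differs; and arithmetic usage differs; and statement counts differ; and constant usage differs; and loop structure differs.
Spot check at x=2, y=0 — original: t := 2 | u := 5 | (min(-4, 7) == (t * y)): false | x := 1 | v := 0 | iter i=0: | v := -4 | iter j=0: | v := -3 | iter j=1: | v := -2 | iter j=2: | v := -1 | iter i=1: | v := -4 | iter j=0: | v := -3 | iter j=1: | v := -2 | iter j=2: | v := -1 | iter i=2: | v := -4 | iter j=0: | v := -3 | iter j=1: | v := -2 | iter j=2: | v := -1 | iter i=3: | v := -4 | iter j=0: | v := -3 | iter j=1: | v := -2 | iter j=2: | v := -1 | result -4. revised: t := 2 | u := 5 | (min(-4, 7) == (t * y)): false | x := 1 | v := 0 | iter i=0: | v := -4 | v := -3 | iter j=1: | v := -2 | iter j=2: | v := -1 | iter i=1: | v := -4 | v := -3 | iter j=1: | v := -2 | iter j=2: | v := -1 | iter i=2: | v := -4 | v := -3 | iter j=1: | v := -2 | iter j=2: | v := -1 | iter i=3: | v := -4 | v := -3 | iter j=1: | v := -2 | iter j=2: | v := -1 | result -4. Both give -4.
An exhaustive pass over the 81 declared inputs shows identical outputs.
verdict: equivalent


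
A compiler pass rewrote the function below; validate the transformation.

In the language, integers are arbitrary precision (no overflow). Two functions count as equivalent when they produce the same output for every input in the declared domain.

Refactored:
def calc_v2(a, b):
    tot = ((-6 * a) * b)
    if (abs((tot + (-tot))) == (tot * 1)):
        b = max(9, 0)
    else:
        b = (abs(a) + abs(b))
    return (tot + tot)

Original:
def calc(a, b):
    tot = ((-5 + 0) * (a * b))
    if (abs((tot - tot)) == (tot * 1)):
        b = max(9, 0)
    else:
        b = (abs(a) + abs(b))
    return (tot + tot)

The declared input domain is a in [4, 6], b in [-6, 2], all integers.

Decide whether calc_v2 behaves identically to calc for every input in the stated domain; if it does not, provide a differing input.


These are not equivalent — on a=4, b=-6 the outputs split (240 vs 288).
calc: tot := 120 | (abs((tot - tot)) == (tot * 1)): false | b := 10 | result 240
calc_v2: tot := 144 | (abs((tot + (-tot))) == (tot * 1)): false | b := 10 | result 288
verdict: not equivalent; witness: a=4, b=-6


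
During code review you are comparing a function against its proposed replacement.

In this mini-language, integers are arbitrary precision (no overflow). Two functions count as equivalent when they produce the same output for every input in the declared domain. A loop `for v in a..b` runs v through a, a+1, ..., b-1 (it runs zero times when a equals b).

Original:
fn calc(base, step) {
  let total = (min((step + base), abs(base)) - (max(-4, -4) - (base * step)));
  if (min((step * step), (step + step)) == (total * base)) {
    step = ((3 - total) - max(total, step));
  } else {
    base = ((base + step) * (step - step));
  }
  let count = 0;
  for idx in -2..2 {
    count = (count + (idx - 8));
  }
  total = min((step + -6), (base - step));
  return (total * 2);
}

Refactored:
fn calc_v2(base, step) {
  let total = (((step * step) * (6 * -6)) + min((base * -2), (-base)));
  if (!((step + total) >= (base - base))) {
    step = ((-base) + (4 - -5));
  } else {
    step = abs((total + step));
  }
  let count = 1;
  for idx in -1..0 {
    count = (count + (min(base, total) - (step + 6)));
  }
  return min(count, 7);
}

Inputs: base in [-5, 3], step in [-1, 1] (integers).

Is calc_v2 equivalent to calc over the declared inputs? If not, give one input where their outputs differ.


The rewrite breaks on base=-5, step=-1, where the results are -14 and -50.
calc: total becomes 3; next (min((step * step), (step + step)) == (total * base)) evaluates to false; next base becomes 0; next count becomes 0; next at idx=-2:; next count becomes -10; next at idx=-1:; next count becomes -19; next at idx=0:; next count becomes -27; next at idx=1:; next count becomes -34; next total becomes -7; next final value -14
calc_v2: total becomes -31; next (!((step + total) >= (base - base))) evaluates to true; next step becomes 14; next count becomes 1; next at idx=-1:; next count becomes -50; next final value -50
verdict: not equivalent; witness: base=-5, step=-1


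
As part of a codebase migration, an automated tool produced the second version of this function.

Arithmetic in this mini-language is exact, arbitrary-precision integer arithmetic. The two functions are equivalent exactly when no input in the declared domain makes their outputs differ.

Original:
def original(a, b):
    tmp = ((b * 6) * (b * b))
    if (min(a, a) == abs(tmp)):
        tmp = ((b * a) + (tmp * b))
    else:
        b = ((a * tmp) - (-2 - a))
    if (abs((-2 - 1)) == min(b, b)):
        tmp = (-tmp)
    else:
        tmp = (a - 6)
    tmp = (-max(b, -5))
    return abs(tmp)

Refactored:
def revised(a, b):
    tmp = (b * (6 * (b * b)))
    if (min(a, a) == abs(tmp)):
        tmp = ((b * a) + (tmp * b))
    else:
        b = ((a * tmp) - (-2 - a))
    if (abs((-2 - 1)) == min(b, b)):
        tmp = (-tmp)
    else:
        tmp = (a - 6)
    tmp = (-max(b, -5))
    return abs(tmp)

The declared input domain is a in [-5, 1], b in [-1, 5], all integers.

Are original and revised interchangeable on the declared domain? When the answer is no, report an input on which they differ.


Differences: same computation, different form — yet all 49 inputs agree.
verdict: equivalent


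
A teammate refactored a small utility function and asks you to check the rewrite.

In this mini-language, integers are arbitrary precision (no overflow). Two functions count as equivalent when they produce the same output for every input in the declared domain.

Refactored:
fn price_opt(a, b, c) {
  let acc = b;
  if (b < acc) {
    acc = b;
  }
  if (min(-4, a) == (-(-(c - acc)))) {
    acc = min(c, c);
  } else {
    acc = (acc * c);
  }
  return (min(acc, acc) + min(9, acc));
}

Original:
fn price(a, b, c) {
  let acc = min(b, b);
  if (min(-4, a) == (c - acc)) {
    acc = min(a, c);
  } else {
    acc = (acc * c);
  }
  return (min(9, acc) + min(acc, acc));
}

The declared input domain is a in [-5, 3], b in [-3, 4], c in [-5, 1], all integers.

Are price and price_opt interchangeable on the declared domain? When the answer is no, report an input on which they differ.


The rewrite breaks on a=-5, b=1, c=-4, where the results are -10 and -8.
price: acc=1, then (min(-4, a) == (c - acc)) is true, then acc=-5, then returns -10
price_opt: acc=1, then (b < acc) is false, then (min(-4, a) == (-(-(c - acc)))) is true, then acc=-4, then returns -8
verdict: not equivalent; witness: a=-5, b=1, c=-4


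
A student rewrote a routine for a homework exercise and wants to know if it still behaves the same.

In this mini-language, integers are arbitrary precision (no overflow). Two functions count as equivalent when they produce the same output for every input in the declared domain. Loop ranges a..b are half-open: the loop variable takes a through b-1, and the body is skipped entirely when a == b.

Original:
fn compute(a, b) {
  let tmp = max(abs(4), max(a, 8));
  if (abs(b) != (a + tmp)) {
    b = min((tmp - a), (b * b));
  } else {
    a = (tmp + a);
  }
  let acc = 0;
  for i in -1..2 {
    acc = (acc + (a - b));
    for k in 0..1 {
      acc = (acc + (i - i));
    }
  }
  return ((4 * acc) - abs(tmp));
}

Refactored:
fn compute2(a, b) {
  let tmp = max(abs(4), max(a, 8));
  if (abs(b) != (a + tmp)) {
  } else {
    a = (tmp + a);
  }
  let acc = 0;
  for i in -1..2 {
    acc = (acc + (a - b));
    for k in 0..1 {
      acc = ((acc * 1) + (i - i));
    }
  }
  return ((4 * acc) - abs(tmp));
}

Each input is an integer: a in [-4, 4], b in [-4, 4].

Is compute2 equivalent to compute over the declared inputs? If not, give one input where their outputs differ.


Take a=-4, b=-3.
compute: tmp=8, then (abs(b) != (a + tmp)) is true, then b=9, then acc=0, then (i=-1), then acc=-13, then (k=0), then acc=-13, then (i=0), then acc=-26, then (k=0), then acc=-26, then (i=1), then acc=-39, then (k=0), then acc=-39, then returns -164
compute2: tmp=8, then (abs(b) != (a + tmp)) is true, then acc=0, then (i=-1), then acc=-1, then (k=0), then acc=-1, then (i=0), then acc=-2, then (k=0), then acc=-2, then (i=1), then acc=-3, then (k=0), then acc=-3, then returns -20
-164 against -20: the behavior changed.
verdict: not equivalent; witness: a=-4, b=-3


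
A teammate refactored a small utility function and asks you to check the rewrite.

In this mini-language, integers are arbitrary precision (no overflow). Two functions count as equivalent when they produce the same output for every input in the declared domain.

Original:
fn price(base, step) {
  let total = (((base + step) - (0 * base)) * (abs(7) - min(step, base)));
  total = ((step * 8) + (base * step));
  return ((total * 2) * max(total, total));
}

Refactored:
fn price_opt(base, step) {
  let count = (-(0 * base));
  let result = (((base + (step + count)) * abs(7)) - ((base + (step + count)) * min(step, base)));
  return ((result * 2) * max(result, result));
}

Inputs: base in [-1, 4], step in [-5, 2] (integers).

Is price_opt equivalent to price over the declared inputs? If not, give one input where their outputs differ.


Try base=-1, step=-5.
price: total = -72; total = -35; return 2450
price_opt: count = 0; result = -72; return 10368
2450 against 10368: the behavior changed.
verdict: not equivalent; witness: base=-1, step=-5


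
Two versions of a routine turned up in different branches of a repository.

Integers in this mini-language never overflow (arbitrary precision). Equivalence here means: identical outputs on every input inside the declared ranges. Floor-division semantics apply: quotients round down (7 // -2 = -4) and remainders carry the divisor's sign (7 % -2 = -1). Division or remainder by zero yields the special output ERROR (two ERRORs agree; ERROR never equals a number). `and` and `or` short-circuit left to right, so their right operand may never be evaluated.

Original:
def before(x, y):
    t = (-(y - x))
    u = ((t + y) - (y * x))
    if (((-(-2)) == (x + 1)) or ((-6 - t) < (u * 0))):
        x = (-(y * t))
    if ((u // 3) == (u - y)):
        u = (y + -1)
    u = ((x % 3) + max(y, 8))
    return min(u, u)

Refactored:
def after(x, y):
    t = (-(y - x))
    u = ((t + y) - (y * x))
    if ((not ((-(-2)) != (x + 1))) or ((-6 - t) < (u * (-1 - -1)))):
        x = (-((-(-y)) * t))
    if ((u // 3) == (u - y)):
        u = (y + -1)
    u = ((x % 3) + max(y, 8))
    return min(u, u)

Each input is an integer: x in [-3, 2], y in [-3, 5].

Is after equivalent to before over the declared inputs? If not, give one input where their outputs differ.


Although comparison usage differs, plus boolean connective usage differs, plus constant usage differs, plus arithmetic usage differs, 54/54 inputs agree.
verdict: equivalent


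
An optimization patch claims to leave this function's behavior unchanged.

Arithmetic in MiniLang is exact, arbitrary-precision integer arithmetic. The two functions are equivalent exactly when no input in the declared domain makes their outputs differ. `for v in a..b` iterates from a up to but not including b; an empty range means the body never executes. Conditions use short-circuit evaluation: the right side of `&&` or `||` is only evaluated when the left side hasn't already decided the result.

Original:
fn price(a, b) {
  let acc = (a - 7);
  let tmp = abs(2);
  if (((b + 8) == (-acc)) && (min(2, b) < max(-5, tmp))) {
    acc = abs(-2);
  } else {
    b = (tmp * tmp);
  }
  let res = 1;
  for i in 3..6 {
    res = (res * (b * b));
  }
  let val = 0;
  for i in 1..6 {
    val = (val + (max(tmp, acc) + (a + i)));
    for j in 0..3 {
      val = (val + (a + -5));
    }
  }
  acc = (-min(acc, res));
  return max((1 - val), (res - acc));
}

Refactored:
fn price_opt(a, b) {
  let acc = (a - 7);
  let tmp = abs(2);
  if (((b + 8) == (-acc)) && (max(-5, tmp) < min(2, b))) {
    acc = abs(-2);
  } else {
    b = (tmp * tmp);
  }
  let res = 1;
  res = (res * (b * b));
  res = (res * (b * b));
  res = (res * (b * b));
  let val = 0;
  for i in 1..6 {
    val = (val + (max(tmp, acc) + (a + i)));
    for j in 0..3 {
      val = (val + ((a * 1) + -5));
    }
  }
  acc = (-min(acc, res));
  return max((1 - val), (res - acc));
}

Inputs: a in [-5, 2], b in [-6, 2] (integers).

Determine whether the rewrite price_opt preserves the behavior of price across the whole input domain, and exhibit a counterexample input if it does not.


There is a counterexample at a=-2, b=1: 91 on one side, 4087 on the other.
price: acc = -9; tmp = 2; (((b + 8) == (-acc)) && (min(2, b) < max(-5, tmp))) -> true; acc = 2; res = 1; [i=3]; res = 1; [i=4]; res = 1; [i=5]; res = 1; val = 0; [i=1]; val = 1; [j=0]; val = -6; [j=1]; val = -13; [j=2]; val = -20; [i=2]; val = -18; [j=0]; val = -25; [j=1]; val = -32; [j=2]; val = -39; [i=3]; val = -36; [j=0]; val = -43; [j=1]; val = -50; [j=2]; val = -57; [i=4]; val = -53; [j=0]; val = -60; [j=1]; val = -67; [j=2]; val = -74; [i=5]; val = -69; [j=0]; val = -76; [j=1]; val = -83; [j=2]; val = -90; acc = -1; return 91
price_opt: acc = -9; tmp = 2; (((b + 8) == (-acc)) && (max(-5, tmp) < min(2, b))) -> false; b = 4; res = 1; res = 16; res = 256; res = 4096; val = 0; [i=1]; val = 1; [j=0]; val = -6; [j=1]; val = -13; [j=2]; val = -20; [i=2]; val = -18; [j=0]; val = -25; [j=1]; val = -32; [j=2]; val = -39; [i=3]; val = -36; [j=0]; val = -43; [j=1]; val = -50; [j=2]; val = -57; [i=4]; val = -53; [j=0]; val = -60; [j=1]; val = -67; [j=2]; val = -74; [i=5]; val = -69; [j=0]; val = -76; [j=1]; val = -83; [j=2]; val = -90; acc = 9; return 4087
verdict: not equivalent; witness: a=-2, b=1


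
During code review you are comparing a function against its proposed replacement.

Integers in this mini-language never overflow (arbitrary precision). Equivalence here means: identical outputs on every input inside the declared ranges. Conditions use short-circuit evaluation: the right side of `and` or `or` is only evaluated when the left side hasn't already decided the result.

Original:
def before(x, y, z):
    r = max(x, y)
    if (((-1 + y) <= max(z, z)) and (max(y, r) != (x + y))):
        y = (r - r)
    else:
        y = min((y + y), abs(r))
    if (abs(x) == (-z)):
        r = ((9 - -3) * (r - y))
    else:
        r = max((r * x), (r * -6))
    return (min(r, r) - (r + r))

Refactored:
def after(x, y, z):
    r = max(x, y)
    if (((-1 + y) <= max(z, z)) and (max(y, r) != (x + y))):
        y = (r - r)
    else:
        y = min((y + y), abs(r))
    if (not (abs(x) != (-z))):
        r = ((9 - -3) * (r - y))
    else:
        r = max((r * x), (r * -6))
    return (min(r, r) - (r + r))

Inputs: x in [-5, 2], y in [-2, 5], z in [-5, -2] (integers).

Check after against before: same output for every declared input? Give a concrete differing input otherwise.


This is a faithful refactor — comparison usage differs; also boolean connective usage differs, but the computed results match everywhere.
Tracing x=2, y=2, z=-5: before: r = 2; (((-1 + y) <= max(z, z)) and (max(y, r) != (x + y))) -> false; y = 2; (abs(x) == (-z)) -> false; r = 4; return -4 | after: r = 2; (((-1 + y) <= max(z, z)) and (max(y, r) != (x + y))) -> false; y = 2; (not (abs(x) != (-z))) -> false; r = 4; return -4 — matching result -4.
Every one of the 256 inputs gives matching results.
verdict: equivalent


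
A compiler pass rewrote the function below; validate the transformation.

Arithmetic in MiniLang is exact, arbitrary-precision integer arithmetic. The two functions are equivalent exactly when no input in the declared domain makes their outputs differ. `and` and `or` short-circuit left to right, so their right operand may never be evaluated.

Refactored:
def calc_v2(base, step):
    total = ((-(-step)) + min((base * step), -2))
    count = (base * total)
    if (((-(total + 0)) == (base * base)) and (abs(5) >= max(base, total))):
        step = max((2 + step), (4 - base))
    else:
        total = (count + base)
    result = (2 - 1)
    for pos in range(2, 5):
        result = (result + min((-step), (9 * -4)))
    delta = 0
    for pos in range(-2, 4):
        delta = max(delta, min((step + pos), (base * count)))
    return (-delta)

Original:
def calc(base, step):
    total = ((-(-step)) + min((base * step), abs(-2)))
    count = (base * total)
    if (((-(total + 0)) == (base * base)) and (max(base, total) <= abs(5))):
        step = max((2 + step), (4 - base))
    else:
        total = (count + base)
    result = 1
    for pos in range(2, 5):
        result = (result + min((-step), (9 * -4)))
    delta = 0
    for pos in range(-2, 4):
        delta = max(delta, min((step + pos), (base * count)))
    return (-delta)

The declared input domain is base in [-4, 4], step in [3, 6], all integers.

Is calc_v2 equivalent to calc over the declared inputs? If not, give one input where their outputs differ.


Consider the input base=1, step=3.
calc: total = 5; count = 5; (((-(total + 0)) == (base * base)) and (max(base, total) <= abs(5))) -> false; total = 6; result = 1; [pos=2]; result = -35; [pos=3]; result = -71; [pos=4]; result = -107; delta = 0; [pos=-2]; delta = 1; [pos=-1]; delta = 2; [pos=0]; delta = 3; [pos=1]; delta = 4; [pos=2]; delta = 5; [pos=3]; delta = 5; return -5
calc_v2: total = 1; count = 1; (((-(total + 0)) == (base * base)) and (abs(5) >= max(base, total))) -> false; total = 2; result = 1; [pos=2]; result = -35; [pos=3]; result = -71; [pos=4]; result = -107; delta = 0; [pos=-2]; delta = 1; [pos=-1]; delta = 1; [pos=0]; delta = 1; [pos=1]; delta = 1; [pos=2]; delta = 1; [pos=3]; delta = 1; return -1
-5 against -1: the behavior changed.
verdict: not equivalent; witness: base=1, step=3
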